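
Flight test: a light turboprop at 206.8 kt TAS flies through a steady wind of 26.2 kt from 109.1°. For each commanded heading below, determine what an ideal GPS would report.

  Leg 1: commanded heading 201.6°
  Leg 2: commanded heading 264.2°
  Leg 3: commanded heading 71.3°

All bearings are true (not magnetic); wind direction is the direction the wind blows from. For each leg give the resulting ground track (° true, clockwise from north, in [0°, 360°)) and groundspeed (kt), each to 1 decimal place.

Leg 1: track=208.8°, groundspeed=209.6 kt
Leg 2: track=266.9°, groundspeed=230.8 kt
Leg 3: track=66.4°, groundspeed=186.8 kt

Leg 1: heading 201.6°; drift +7.2° → track 208.8°, groundspeed 209.6 kt
Leg 2: heading 264.2°; drift +2.7° → track 266.9°, groundspeed 230.8 kt
Leg 3: heading 71.3°; drift -4.9° → track 66.4°, groundspeed 186.8 kt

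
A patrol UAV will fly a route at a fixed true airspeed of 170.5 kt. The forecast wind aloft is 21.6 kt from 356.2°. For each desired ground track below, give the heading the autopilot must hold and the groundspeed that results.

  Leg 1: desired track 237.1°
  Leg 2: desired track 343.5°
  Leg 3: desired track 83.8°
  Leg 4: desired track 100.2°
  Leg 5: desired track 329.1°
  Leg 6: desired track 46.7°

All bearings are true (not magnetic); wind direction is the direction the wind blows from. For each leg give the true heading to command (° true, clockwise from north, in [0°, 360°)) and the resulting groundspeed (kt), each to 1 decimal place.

Leg 1: desired track 237.1°; wind correction +6.4° → command heading 243.5°, groundspeed 180.0 kt
Leg 2: desired track 343.5°; wind correction +1.6° → command heading 345.1°, groundspeed 149.4 kt
Leg 3: desired track 83.8°; wind correction -7.3° → command heading 76.5°, groundspeed 168.2 kt
Leg 4: desired track 100.2°; wind correction -7.1° → command heading 93.1°, groundspeed 174.4 kt
Leg 5: desired track 329.1°; wind correction +3.3° → command heading 332.4°, groundspeed 151.0 kt
Leg 6: desired track 46.7°; wind correction -5.6° → command heading 41.1°, groundspeed 155.9 kt

Leg 1: heading=243.5°, groundspeed=180.0 kt
Leg 2: heading=345.1°, groundspeed=149.4 kt
Leg 3: heading=76.5°, groundspeed=168.2 kt
Leg 4: heading=93.1°, groundspeed=174.4 kt
Leg 5: heading=332.4°, groundspeed=151.0 kt
Leg 6: heading=41.1°, groundspeed=155.9 kt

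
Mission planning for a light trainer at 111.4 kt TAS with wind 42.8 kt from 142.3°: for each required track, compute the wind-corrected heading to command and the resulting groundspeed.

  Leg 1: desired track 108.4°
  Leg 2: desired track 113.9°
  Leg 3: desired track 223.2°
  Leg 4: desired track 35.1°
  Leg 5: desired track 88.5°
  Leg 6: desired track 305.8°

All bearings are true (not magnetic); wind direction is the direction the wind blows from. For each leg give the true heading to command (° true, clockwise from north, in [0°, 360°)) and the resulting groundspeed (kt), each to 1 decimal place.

Leg 1: desired track 108.4°; wind correction +12.4° → command heading 120.8°, groundspeed 73.3 kt
Leg 2: desired track 113.9°; wind correction +10.5° → command heading 124.4°, groundspeed 71.9 kt
Leg 3: desired track 223.2°; wind correction -22.3° → command heading 200.9°, groundspeed 96.3 kt
Leg 4: desired track 35.1°; wind correction +21.5° → command heading 56.6°, groundspeed 116.3 kt
Leg 5: desired track 88.5°; wind correction +18.1° → command heading 106.6°, groundspeed 80.6 kt
Leg 6: desired track 305.8°; wind correction -6.3° → command heading 299.5°, groundspeed 151.8 kt

Leg 1: heading=120.8°, groundspeed=73.3 kt
Leg 2: heading=124.4°, groundspeed=71.9 kt
Leg 3: heading=200.9°, groundspeed=96.3 kt
Leg 4: heading=56.6°, groundspeed=116.3 kt
Leg 5: heading=106.6°, groundspeed=80.6 kt
Leg 6: heading=299.5°, groundspeed=151.8 kt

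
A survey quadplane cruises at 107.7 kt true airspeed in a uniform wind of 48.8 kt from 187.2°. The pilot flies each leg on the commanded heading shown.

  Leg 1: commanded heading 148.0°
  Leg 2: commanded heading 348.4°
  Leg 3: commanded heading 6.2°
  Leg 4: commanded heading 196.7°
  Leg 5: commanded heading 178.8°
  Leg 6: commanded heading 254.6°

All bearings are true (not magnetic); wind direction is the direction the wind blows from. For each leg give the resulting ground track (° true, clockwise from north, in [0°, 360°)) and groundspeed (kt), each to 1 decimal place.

Leg 1: heading 148.0°; drift -23.8° → track 124.2°, groundspeed 76.4 kt
Leg 2: heading 348.4°; drift +5.8° → track 354.2°, groundspeed 154.7 kt
Leg 3: heading 6.2°; drift +0.3° → track 6.5°, groundspeed 156.5 kt
Leg 4: heading 196.7°; drift +7.7° → track 204.4°, groundspeed 60.1 kt
Leg 5: heading 178.8°; drift -6.8° → track 172.0°, groundspeed 59.8 kt
Leg 6: heading 254.6°; drift +26.9° → track 281.5°, groundspeed 99.7 kt

Leg 1: track=124.2°, groundspeed=76.4 kt
Leg 2: track=354.2°, groundspeed=154.7 kt
Leg 3: track=6.5°, groundspeed=156.5 kt
Leg 4: track=204.4°, groundspeed=60.1 kt
Leg 5: track=172.0°, groundspeed=59.8 kt
Leg 6: track=281.5°, groundspeed=99.7 kt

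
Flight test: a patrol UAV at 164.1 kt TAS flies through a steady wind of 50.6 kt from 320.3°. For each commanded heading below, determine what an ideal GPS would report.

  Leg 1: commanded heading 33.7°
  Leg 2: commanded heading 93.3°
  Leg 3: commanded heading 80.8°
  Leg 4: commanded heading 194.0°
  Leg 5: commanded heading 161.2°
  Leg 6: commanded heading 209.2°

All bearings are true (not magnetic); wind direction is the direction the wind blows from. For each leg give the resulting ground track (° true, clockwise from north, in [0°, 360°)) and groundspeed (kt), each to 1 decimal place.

Leg 1: heading 33.7°; drift +18.0° → track 51.7°, groundspeed 157.3 kt
Leg 2: heading 93.3°; drift +10.6° → track 103.9°, groundspeed 202.0 kt
Leg 3: heading 80.8°; drift +12.9° → track 93.7°, groundspeed 194.7 kt
Leg 4: heading 194.0°; drift -11.9° → track 182.1°, groundspeed 198.3 kt
Leg 5: heading 161.2°; drift -4.9° → track 156.3°, groundspeed 212.1 kt
Leg 6: heading 209.2°; drift -14.5° → track 194.7°, groundspeed 188.3 kt

Leg 1: track=51.7°, groundspeed=157.3 kt
Leg 2: track=103.9°, groundspeed=202.0 kt
Leg 3: track=93.7°, groundspeed=194.7 kt
Leg 4: track=182.1°, groundspeed=198.3 kt
Leg 5: track=156.3°, groundspeed=212.1 kt
Leg 6: track=194.7°, groundspeed=188.3 kt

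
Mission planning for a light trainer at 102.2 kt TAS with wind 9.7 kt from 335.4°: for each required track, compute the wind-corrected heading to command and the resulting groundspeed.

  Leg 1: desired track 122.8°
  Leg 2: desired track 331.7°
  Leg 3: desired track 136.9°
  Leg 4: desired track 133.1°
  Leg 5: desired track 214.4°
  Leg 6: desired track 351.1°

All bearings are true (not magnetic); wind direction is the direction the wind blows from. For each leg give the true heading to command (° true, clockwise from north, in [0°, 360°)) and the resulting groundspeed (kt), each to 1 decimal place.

Leg 1: desired track 122.8°; wind correction -2.9° → command heading 119.9°, groundspeed 110.2 kt
Leg 2: desired track 331.7°; wind correction +0.4° → command heading 332.1°, groundspeed 92.5 kt
Leg 3: desired track 136.9°; wind correction -1.7° → command heading 135.2°, groundspeed 111.4 kt
Leg 4: desired track 133.1°; wind correction -2.1° → command heading 131.0°, groundspeed 111.1 kt
Leg 5: desired track 214.4°; wind correction +4.7° → command heading 219.1°, groundspeed 106.9 kt
Leg 6: desired track 351.1°; wind correction -1.5° → command heading 349.6°, groundspeed 92.8 kt

Leg 1: heading=119.9°, groundspeed=110.2 kt
Leg 2: heading=332.1°, groundspeed=92.5 kt
Leg 3: heading=135.2°, groundspeed=111.4 kt
Leg 4: heading=131.0°, groundspeed=111.1 kt
Leg 5: heading=219.1°, groundspeed=106.9 kt
Leg 6: heading=349.6°, groundspeed=92.8 kt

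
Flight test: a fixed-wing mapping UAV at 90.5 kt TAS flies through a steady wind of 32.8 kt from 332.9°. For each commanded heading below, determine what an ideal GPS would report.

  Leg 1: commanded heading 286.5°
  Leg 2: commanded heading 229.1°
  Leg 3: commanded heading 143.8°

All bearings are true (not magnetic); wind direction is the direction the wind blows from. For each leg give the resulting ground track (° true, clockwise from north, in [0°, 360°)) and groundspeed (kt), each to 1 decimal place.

Leg 1: heading 286.5°; drift -19.3° → track 267.2°, groundspeed 71.9 kt
Leg 2: heading 229.1°; drift -18.0° → track 211.1°, groundspeed 103.4 kt
Leg 3: heading 143.8°; drift +2.4° → track 146.2°, groundspeed 123.0 kt

Leg 1: track=267.2°, groundspeed=71.9 kt
Leg 2: track=211.1°, groundspeed=103.4 kt
Leg 3: track=146.2°, groundspeed=123.0 kt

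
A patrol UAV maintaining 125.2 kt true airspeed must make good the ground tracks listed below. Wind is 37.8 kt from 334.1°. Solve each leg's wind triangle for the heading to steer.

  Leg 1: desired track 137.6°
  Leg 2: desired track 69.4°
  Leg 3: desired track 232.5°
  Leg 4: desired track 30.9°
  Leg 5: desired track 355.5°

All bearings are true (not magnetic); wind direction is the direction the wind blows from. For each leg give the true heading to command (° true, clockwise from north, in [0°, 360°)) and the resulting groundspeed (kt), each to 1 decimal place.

Leg 1: desired track 137.6°; wind correction -4.9° → command heading 132.7°, groundspeed 161.0 kt
Leg 2: desired track 69.4°; wind correction -17.5° → command heading 51.9°, groundspeed 122.9 kt
Leg 3: desired track 232.5°; wind correction +17.2° → command heading 249.7°, groundspeed 127.2 kt
Leg 4: desired track 30.9°; wind correction -14.6° → command heading 16.3°, groundspeed 100.4 kt
Leg 5: desired track 355.5°; wind correction -6.3° → command heading 349.2°, groundspeed 89.2 kt

Leg 1: heading=132.7°, groundspeed=161.0 kt
Leg 2: heading=51.9°, groundspeed=122.9 kt
Leg 3: heading=249.7°, groundspeed=127.2 kt
Leg 4: heading=16.3°, groundspeed=100.4 kt
Leg 5: heading=349.2°, groundspeed=89.2 kt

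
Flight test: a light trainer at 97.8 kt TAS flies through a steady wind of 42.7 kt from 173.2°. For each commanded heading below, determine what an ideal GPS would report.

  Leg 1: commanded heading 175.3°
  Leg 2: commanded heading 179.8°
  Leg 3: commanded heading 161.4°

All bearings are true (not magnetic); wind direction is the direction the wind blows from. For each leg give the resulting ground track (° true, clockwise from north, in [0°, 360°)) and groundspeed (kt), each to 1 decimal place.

Leg 1: heading 175.3°; drift +1.6° → track 176.9°, groundspeed 55.2 kt
Leg 2: heading 179.8°; drift +5.1° → track 184.9°, groundspeed 55.6 kt
Leg 3: heading 161.4°; drift -8.9° → track 152.5°, groundspeed 56.7 kt

Leg 1: track=176.9°, groundspeed=55.2 kt
Leg 2: track=184.9°, groundspeed=55.6 kt
Leg 3: track=152.5°, groundspeed=56.7 kt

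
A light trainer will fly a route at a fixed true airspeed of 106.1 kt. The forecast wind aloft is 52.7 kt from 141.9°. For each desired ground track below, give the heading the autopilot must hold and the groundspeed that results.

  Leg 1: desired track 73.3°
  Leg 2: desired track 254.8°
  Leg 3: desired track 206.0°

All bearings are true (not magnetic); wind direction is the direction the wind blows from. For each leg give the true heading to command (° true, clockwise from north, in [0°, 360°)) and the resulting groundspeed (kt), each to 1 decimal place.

Leg 1: desired track 73.3°; wind correction +27.5° → command heading 100.8°, groundspeed 74.8 kt
Leg 2: desired track 254.8°; wind correction -27.2° → command heading 227.6°, groundspeed 114.8 kt
Leg 3: desired track 206.0°; wind correction -26.5° → command heading 179.5°, groundspeed 71.9 kt

Leg 1: heading=100.8°, groundspeed=74.8 kt
Leg 2: heading=227.6°, groundspeed=114.8 kt
Leg 3: heading=179.5°, groundspeed=71.9 kt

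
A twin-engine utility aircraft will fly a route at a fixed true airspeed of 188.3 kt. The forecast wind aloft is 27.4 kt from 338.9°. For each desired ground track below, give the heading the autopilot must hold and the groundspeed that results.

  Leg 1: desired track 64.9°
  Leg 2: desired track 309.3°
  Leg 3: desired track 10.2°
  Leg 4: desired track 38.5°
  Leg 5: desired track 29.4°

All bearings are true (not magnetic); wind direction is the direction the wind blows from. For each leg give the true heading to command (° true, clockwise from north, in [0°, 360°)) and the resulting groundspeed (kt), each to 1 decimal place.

Leg 1: desired track 64.9°; wind correction -8.3° → command heading 56.6°, groundspeed 184.4 kt
Leg 2: desired track 309.3°; wind correction +4.1° → command heading 313.4°, groundspeed 164.0 kt
Leg 3: desired track 10.2°; wind correction -4.3° → command heading 5.9°, groundspeed 164.3 kt
Leg 4: desired track 38.5°; wind correction -7.2° → command heading 31.3°, groundspeed 172.9 kt
Leg 5: desired track 29.4°; wind correction -6.4° → command heading 23.0°, groundspeed 169.7 kt

Leg 1: heading=56.6°, groundspeed=184.4 kt
Leg 2: heading=313.4°, groundspeed=164.0 kt
Leg 3: heading=5.9°, groundspeed=164.3 kt
Leg 4: heading=31.3°, groundspeed=172.9 kt
Leg 5: heading=23.0°, groundspeed=169.7 kt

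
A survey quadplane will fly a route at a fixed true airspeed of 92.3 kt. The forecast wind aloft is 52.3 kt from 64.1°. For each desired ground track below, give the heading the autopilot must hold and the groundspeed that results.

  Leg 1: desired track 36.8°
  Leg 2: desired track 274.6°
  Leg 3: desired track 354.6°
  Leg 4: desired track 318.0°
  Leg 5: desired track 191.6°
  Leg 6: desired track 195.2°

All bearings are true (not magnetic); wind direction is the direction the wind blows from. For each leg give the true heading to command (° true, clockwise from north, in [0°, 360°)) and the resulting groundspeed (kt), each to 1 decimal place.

Leg 1: desired track 36.8°; wind correction +15.1° → command heading 51.9°, groundspeed 42.7 kt
Leg 2: desired track 274.6°; wind correction +16.7° → command heading 291.3°, groundspeed 133.5 kt
Leg 3: desired track 354.6°; wind correction +32.1° → command heading 26.7°, groundspeed 59.9 kt
Leg 4: desired track 318.0°; wind correction +33.0° → command heading 351.0°, groundspeed 91.9 kt
Leg 5: desired track 191.6°; wind correction -26.7° → command heading 164.9°, groundspeed 114.3 kt
Leg 6: desired track 195.2°; wind correction -25.3° → command heading 169.9°, groundspeed 117.8 kt

Leg 1: heading=51.9°, groundspeed=42.7 kt
Leg 2: heading=291.3°, groundspeed=133.5 kt
Leg 3: heading=26.7°, groundspeed=59.9 kt
Leg 4: heading=351.0°, groundspeed=91.9 kt
Leg 5: heading=164.9°, groundspeed=114.3 kt
Leg 6: heading=169.9°, groundspeed=117.8 kt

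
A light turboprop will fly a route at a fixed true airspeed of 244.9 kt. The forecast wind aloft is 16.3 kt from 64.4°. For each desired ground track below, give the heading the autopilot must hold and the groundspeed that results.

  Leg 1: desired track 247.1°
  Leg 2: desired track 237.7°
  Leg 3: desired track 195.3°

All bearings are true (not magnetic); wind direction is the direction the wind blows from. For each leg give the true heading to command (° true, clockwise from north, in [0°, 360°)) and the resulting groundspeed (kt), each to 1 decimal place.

Leg 1: desired track 247.1°; wind correction +0.2° → command heading 247.3°, groundspeed 261.2 kt
Leg 2: desired track 237.7°; wind correction -0.4° → command heading 237.3°, groundspeed 261.1 kt
Leg 3: desired track 195.3°; wind correction -2.9° → command heading 192.4°, groundspeed 255.3 kt

Leg 1: heading=247.3°, groundspeed=261.2 kt
Leg 2: heading=237.3°, groundspeed=261.1 kt
Leg 3: heading=192.4°, groundspeed=255.3 kt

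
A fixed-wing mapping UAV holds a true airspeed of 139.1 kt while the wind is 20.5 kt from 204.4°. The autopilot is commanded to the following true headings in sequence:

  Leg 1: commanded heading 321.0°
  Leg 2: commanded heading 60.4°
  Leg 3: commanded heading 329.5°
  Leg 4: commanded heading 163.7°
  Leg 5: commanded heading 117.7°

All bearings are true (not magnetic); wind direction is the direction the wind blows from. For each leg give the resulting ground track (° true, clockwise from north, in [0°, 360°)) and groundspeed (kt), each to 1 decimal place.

Leg 1: track=328.0°, groundspeed=149.4 kt
Leg 2: track=56.0°, groundspeed=156.2 kt
Leg 3: track=335.8°, groundspeed=151.8 kt
Leg 4: track=157.5°, groundspeed=124.3 kt
Leg 5: track=109.3°, groundspeed=139.4 kt

Leg 1: heading 321.0°; drift +7.0° → track 328.0°, groundspeed 149.4 kt
Leg 2: heading 60.4°; drift -4.4° → track 56.0°, groundspeed 156.2 kt
Leg 3: heading 329.5°; drift +6.3° → track 335.8°, groundspeed 151.8 kt
Leg 4: heading 163.7°; drift -6.2° → track 157.5°, groundspeed 124.3 kt
Leg 5: heading 117.7°; drift -8.4° → track 109.3°, groundspeed 139.4 kt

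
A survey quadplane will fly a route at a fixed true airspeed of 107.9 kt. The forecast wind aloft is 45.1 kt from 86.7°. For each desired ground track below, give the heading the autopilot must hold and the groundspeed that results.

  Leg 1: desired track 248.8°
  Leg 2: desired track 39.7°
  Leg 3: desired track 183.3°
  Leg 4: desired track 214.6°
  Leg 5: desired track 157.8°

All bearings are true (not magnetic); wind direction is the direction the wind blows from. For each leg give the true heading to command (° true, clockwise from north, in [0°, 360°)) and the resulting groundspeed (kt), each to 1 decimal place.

Leg 1: desired track 248.8°; wind correction -7.4° → command heading 241.4°, groundspeed 149.9 kt
Leg 2: desired track 39.7°; wind correction +17.8° → command heading 57.5°, groundspeed 72.0 kt
Leg 3: desired track 183.3°; wind correction -24.5° → command heading 158.8°, groundspeed 103.3 kt
Leg 4: desired track 214.6°; wind correction -19.3° → command heading 195.3°, groundspeed 129.6 kt
Leg 5: desired track 157.8°; wind correction -23.3° → command heading 134.5°, groundspeed 84.5 kt

Leg 1: heading=241.4°, groundspeed=149.9 kt
Leg 2: heading=57.5°, groundspeed=72.0 kt
Leg 3: heading=158.8°, groundspeed=103.3 kt
Leg 4: heading=195.3°, groundspeed=129.6 kt
Leg 5: heading=134.5°, groundspeed=84.5 kt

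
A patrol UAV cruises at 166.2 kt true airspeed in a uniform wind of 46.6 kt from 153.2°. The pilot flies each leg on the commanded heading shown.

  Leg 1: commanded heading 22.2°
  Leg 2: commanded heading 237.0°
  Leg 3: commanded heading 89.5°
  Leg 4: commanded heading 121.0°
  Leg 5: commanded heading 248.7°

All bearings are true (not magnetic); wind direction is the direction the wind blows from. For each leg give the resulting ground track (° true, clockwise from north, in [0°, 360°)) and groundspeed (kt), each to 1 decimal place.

Leg 1: heading 22.2°; drift -10.1° → track 12.1°, groundspeed 199.9 kt
Leg 2: heading 237.0°; drift +16.0° → track 253.0°, groundspeed 167.7 kt
Leg 3: heading 89.5°; drift -16.0° → track 73.5°, groundspeed 151.4 kt
Leg 4: heading 121.0°; drift -11.1° → track 109.9°, groundspeed 129.2 kt
Leg 5: heading 248.7°; drift +15.2° → track 263.9°, groundspeed 176.9 kt

Leg 1: track=12.1°, groundspeed=199.9 kt
Leg 2: track=253.0°, groundspeed=167.7 kt
Leg 3: track=73.5°, groundspeed=151.4 kt
Leg 4: track=109.9°, groundspeed=129.2 kt
Leg 5: track=263.9°, groundspeed=176.9 kt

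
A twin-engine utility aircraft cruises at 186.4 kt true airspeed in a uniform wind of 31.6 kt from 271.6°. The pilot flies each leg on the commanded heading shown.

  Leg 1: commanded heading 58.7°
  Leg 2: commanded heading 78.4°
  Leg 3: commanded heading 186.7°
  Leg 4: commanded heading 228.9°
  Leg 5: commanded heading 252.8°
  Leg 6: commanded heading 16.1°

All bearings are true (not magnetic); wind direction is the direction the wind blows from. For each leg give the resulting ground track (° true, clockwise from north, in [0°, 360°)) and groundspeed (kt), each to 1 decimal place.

Leg 1: track=63.3°, groundspeed=213.6 kt
Leg 2: track=80.3°, groundspeed=217.3 kt
Leg 3: track=177.0°, groundspeed=186.3 kt
Leg 4: track=221.4°, groundspeed=164.6 kt
Leg 5: track=249.1°, groundspeed=156.8 kt
Leg 6: track=25.0°, groundspeed=196.7 kt

Leg 1: heading 58.7°; drift +4.6° → track 63.3°, groundspeed 213.6 kt
Leg 2: heading 78.4°; drift +1.9° → track 80.3°, groundspeed 217.3 kt
Leg 3: heading 186.7°; drift -9.7° → track 177.0°, groundspeed 186.3 kt
Leg 4: heading 228.9°; drift -7.5° → track 221.4°, groundspeed 164.6 kt
Leg 5: heading 252.8°; drift -3.7° → track 249.1°, groundspeed 156.8 kt
Leg 6: heading 16.1°; drift +8.9° → track 25.0°, groundspeed 196.7 kt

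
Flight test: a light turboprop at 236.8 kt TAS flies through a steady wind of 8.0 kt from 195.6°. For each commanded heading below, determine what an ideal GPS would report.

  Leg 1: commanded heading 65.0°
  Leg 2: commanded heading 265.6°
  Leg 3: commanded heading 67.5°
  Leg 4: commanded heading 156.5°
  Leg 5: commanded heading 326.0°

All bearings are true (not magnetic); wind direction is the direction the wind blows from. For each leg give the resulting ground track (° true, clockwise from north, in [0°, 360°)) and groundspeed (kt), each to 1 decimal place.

Leg 1: track=63.6°, groundspeed=242.1 kt
Leg 2: track=267.4°, groundspeed=234.2 kt
Leg 3: track=66.0°, groundspeed=241.8 kt
Leg 4: track=155.2°, groundspeed=230.6 kt
Leg 5: track=327.4°, groundspeed=242.1 kt

Leg 1: heading 65.0°; drift -1.4° → track 63.6°, groundspeed 242.1 kt
Leg 2: heading 265.6°; drift +1.8° → track 267.4°, groundspeed 234.2 kt
Leg 3: heading 67.5°; drift -1.5° → track 66.0°, groundspeed 241.8 kt
Leg 4: heading 156.5°; drift -1.3° → track 155.2°, groundspeed 230.6 kt
Leg 5: heading 326.0°; drift +1.4° → track 327.4°, groundspeed 242.1 kt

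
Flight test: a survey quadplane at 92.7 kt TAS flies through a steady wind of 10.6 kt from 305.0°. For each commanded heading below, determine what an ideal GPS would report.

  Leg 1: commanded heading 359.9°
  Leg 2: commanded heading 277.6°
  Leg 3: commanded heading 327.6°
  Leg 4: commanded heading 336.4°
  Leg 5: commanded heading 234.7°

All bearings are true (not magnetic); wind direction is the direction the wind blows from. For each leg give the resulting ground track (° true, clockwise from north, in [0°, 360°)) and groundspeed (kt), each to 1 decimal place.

Leg 1: track=5.6°, groundspeed=87.0 kt
Leg 2: track=274.2°, groundspeed=83.4 kt
Leg 3: track=330.4°, groundspeed=83.0 kt
Leg 4: track=340.2°, groundspeed=83.8 kt
Leg 5: track=228.3°, groundspeed=89.7 kt

Leg 1: heading 359.9°; drift +5.7° → track 5.6°, groundspeed 87.0 kt
Leg 2: heading 277.6°; drift -3.4° → track 274.2°, groundspeed 83.4 kt
Leg 3: heading 327.6°; drift +2.8° → track 330.4°, groundspeed 83.0 kt
Leg 4: heading 336.4°; drift +3.8° → track 340.2°, groundspeed 83.8 kt
Leg 5: heading 234.7°; drift -6.4° → track 228.3°, groundspeed 89.7 kt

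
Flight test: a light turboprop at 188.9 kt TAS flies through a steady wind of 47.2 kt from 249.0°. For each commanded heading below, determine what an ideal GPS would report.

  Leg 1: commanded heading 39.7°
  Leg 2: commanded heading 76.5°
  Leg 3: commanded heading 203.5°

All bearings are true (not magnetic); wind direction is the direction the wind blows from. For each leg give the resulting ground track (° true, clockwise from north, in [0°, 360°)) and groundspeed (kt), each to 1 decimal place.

Leg 1: heading 39.7°; drift +5.7° → track 45.4°, groundspeed 231.2 kt
Leg 2: heading 76.5°; drift -1.5° → track 75.0°, groundspeed 235.8 kt
Leg 3: heading 203.5°; drift -12.2° → track 191.3°, groundspeed 159.4 kt

Leg 1: track=45.4°, groundspeed=231.2 kt
Leg 2: track=75.0°, groundspeed=235.8 kt
Leg 3: track=191.3°, groundspeed=159.4 kt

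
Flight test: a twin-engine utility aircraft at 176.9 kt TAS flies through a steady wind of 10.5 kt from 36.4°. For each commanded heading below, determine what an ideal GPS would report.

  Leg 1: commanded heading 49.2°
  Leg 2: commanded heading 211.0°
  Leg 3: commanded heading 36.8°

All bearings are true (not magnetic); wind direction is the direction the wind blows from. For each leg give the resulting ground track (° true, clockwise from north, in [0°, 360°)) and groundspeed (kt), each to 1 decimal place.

Leg 1: track=50.0°, groundspeed=166.7 kt
Leg 2: track=211.3°, groundspeed=187.4 kt
Leg 3: track=36.8°, groundspeed=166.4 kt

Leg 1: heading 49.2°; drift +0.8° → track 50.0°, groundspeed 166.7 kt
Leg 2: heading 211.0°; drift +0.3° → track 211.3°, groundspeed 187.4 kt
Leg 3: heading 36.8°; drift +0.0° → track 36.8°, groundspeed 166.4 kt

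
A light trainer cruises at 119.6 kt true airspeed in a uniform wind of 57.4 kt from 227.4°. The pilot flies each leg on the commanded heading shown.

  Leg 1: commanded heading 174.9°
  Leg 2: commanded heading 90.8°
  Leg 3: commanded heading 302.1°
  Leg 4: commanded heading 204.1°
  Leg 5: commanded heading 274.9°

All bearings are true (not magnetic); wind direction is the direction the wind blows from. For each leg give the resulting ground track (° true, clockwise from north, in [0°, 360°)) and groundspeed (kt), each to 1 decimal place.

Leg 1: track=146.6°, groundspeed=96.1 kt
Leg 2: track=77.1°, groundspeed=166.1 kt
Leg 3: track=330.0°, groundspeed=118.2 kt
Leg 4: track=185.3°, groundspeed=70.6 kt
Leg 5: track=302.5°, groundspeed=91.2 kt

Leg 1: heading 174.9°; drift -28.3° → track 146.6°, groundspeed 96.1 kt
Leg 2: heading 90.8°; drift -13.7° → track 77.1°, groundspeed 166.1 kt
Leg 3: heading 302.1°; drift +27.9° → track 330.0°, groundspeed 118.2 kt
Leg 4: heading 204.1°; drift -18.8° → track 185.3°, groundspeed 70.6 kt
Leg 5: heading 274.9°; drift +27.6° → track 302.5°, groundspeed 91.2 kt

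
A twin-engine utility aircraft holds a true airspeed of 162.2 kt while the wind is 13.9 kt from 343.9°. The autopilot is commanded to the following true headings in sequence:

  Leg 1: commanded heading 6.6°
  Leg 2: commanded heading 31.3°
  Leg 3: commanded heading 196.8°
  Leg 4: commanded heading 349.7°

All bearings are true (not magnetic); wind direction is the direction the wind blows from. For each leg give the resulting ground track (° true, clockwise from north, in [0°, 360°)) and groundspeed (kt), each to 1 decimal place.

Leg 1: track=8.7°, groundspeed=149.5 kt
Leg 2: track=35.1°, groundspeed=153.1 kt
Leg 3: track=194.3°, groundspeed=174.0 kt
Leg 4: track=350.2°, groundspeed=148.4 kt

Leg 1: heading 6.6°; drift +2.1° → track 8.7°, groundspeed 149.5 kt
Leg 2: heading 31.3°; drift +3.8° → track 35.1°, groundspeed 153.1 kt
Leg 3: heading 196.8°; drift -2.5° → track 194.3°, groundspeed 174.0 kt
Leg 4: heading 349.7°; drift +0.5° → track 350.2°, groundspeed 148.4 kt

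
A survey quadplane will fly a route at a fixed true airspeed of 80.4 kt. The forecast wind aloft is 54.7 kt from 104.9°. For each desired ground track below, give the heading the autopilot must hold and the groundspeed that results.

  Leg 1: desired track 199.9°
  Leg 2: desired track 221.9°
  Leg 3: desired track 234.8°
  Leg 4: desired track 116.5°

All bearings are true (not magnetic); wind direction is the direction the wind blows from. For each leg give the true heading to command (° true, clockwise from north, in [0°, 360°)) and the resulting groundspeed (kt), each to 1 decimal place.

Leg 1: heading=157.2°, groundspeed=63.9 kt
Leg 2: heading=184.6°, groundspeed=88.8 kt
Leg 3: heading=203.3°, groundspeed=103.7 kt
Leg 4: heading=108.6°, groundspeed=26.1 kt

Leg 1: desired track 199.9°; wind correction -42.7° → command heading 157.2°, groundspeed 63.9 kt
Leg 2: desired track 221.9°; wind correction -37.3° → command heading 184.6°, groundspeed 88.8 kt
Leg 3: desired track 234.8°; wind correction -31.5° → command heading 203.3°, groundspeed 103.7 kt
Leg 4: desired track 116.5°; wind correction -7.9° → command heading 108.6°, groundspeed 26.1 kt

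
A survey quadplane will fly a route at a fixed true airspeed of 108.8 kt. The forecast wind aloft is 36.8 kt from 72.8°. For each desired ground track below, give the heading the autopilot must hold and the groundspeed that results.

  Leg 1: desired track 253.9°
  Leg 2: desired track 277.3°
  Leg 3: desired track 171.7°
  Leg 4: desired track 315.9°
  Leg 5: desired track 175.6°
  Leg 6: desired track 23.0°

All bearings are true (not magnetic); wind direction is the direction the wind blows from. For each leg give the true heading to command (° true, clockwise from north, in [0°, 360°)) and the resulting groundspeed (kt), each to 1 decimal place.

Leg 1: desired track 253.9°; wind correction +0.4° → command heading 254.3°, groundspeed 145.6 kt
Leg 2: desired track 277.3°; wind correction +8.1° → command heading 285.4°, groundspeed 141.2 kt
Leg 3: desired track 171.7°; wind correction -19.5° → command heading 152.2°, groundspeed 108.2 kt
Leg 4: desired track 315.9°; wind correction +17.6° → command heading 333.5°, groundspeed 120.4 kt
Leg 5: desired track 175.6°; wind correction -19.3° → command heading 156.3°, groundspeed 110.9 kt
Leg 6: desired track 23.0°; wind correction +15.0° → command heading 38.0°, groundspeed 81.4 kt

Leg 1: heading=254.3°, groundspeed=145.6 kt
Leg 2: heading=285.4°, groundspeed=141.2 kt
Leg 3: heading=152.2°, groundspeed=108.2 kt
Leg 4: heading=333.5°, groundspeed=120.4 kt
Leg 5: heading=156.3°, groundspeed=110.9 kt
Leg 6: heading=38.0°, groundspeed=81.4 kt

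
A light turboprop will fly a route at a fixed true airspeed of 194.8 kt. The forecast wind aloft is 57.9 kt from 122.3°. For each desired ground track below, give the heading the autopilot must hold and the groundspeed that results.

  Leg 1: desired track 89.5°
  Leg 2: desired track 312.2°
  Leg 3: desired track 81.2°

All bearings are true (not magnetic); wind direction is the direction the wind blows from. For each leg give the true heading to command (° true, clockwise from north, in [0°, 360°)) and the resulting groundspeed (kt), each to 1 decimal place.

Leg 1: desired track 89.5°; wind correction +9.3° → command heading 98.8°, groundspeed 143.6 kt
Leg 2: desired track 312.2°; wind correction +2.9° → command heading 315.1°, groundspeed 251.6 kt
Leg 3: desired track 81.2°; wind correction +11.3° → command heading 92.5°, groundspeed 147.4 kt

Leg 1: heading=98.8°, groundspeed=143.6 kt
Leg 2: heading=315.1°, groundspeed=251.6 kt
Leg 3: heading=92.5°, groundspeed=147.4 kt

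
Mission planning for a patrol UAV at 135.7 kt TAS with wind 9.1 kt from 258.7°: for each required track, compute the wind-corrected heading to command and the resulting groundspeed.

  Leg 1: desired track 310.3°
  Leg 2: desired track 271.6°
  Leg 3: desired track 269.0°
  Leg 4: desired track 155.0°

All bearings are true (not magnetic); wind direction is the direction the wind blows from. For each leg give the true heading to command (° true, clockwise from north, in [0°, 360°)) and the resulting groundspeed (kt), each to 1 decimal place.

Leg 1: heading=307.3°, groundspeed=129.9 kt
Leg 2: heading=270.7°, groundspeed=126.8 kt
Leg 3: heading=268.3°, groundspeed=126.7 kt
Leg 4: heading=158.7°, groundspeed=137.6 kt

Leg 1: desired track 310.3°; wind correction -3.0° → command heading 307.3°, groundspeed 129.9 kt
Leg 2: desired track 271.6°; wind correction -0.9° → command heading 270.7°, groundspeed 126.8 kt
Leg 3: desired track 269.0°; wind correction -0.7° → command heading 268.3°, groundspeed 126.7 kt
Leg 4: desired track 155.0°; wind correction +3.7° → command heading 158.7°, groundspeed 137.6 kt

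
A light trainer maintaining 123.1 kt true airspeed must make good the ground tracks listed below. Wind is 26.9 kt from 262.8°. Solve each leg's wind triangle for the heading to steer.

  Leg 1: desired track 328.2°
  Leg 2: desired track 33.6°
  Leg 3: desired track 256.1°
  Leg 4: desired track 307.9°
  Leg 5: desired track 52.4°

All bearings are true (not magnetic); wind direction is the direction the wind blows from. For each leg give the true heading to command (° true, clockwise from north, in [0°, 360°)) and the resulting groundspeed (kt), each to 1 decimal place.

Leg 1: heading=316.7°, groundspeed=109.4 kt
Leg 2: heading=24.1°, groundspeed=139.0 kt
Leg 3: heading=257.6°, groundspeed=96.3 kt
Leg 4: heading=299.0°, groundspeed=102.6 kt
Leg 5: heading=46.1°, groundspeed=145.5 kt

Leg 1: desired track 328.2°; wind correction -11.5° → command heading 316.7°, groundspeed 109.4 kt
Leg 2: desired track 33.6°; wind correction -9.5° → command heading 24.1°, groundspeed 139.0 kt
Leg 3: desired track 256.1°; wind correction +1.5° → command heading 257.6°, groundspeed 96.3 kt
Leg 4: desired track 307.9°; wind correction -8.9° → command heading 299.0°, groundspeed 102.6 kt
Leg 5: desired track 52.4°; wind correction -6.3° → command heading 46.1°, groundspeed 145.5 kt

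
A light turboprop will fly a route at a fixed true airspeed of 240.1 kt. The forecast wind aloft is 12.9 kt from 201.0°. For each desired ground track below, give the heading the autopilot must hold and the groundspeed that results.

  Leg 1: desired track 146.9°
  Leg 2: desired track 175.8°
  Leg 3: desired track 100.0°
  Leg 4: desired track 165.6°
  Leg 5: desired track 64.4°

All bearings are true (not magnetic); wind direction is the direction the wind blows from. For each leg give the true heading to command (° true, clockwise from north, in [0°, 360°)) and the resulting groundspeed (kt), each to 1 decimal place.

Leg 1: desired track 146.9°; wind correction +2.5° → command heading 149.4°, groundspeed 232.3 kt
Leg 2: desired track 175.8°; wind correction +1.3° → command heading 177.1°, groundspeed 228.4 kt
Leg 3: desired track 100.0°; wind correction +3.0° → command heading 103.0°, groundspeed 242.2 kt
Leg 4: desired track 165.6°; wind correction +1.8° → command heading 167.4°, groundspeed 229.5 kt
Leg 5: desired track 64.4°; wind correction +2.1° → command heading 66.5°, groundspeed 249.3 kt

Leg 1: heading=149.4°, groundspeed=232.3 kt
Leg 2: heading=177.1°, groundspeed=228.4 kt
Leg 3: heading=103.0°, groundspeed=242.2 kt
Leg 4: heading=167.4°, groundspeed=229.5 kt
Leg 5: heading=66.5°, groundspeed=249.3 kt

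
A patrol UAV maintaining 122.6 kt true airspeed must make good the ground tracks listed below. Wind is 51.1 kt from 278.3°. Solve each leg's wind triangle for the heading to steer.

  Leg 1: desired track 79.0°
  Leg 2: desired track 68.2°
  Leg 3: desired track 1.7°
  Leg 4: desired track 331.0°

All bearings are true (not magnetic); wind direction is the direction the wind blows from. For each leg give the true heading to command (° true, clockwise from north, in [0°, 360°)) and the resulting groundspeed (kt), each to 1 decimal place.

Leg 1: desired track 79.0°; wind correction -7.9° → command heading 71.1°, groundspeed 169.7 kt
Leg 2: desired track 68.2°; wind correction -12.1° → command heading 56.1°, groundspeed 164.1 kt
Leg 3: desired track 1.7°; wind correction -24.5° → command heading 337.2°, groundspeed 105.7 kt
Leg 4: desired track 331.0°; wind correction -19.4° → command heading 311.6°, groundspeed 84.7 kt

Leg 1: heading=71.1°, groundspeed=169.7 kt
Leg 2: heading=56.1°, groundspeed=164.1 kt
Leg 3: heading=337.2°, groundspeed=105.7 kt
Leg 4: heading=311.6°, groundspeed=84.7 kt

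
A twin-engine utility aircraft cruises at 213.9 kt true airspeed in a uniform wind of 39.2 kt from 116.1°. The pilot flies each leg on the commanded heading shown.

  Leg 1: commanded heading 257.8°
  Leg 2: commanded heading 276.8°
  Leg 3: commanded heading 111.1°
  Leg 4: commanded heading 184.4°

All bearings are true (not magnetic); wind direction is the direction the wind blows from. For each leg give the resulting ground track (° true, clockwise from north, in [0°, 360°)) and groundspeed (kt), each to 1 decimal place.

Leg 1: track=263.5°, groundspeed=245.9 kt
Leg 2: track=279.8°, groundspeed=251.2 kt
Leg 3: track=110.0°, groundspeed=174.9 kt
Leg 4: track=194.8°, groundspeed=202.7 kt

Leg 1: heading 257.8°; drift +5.7° → track 263.5°, groundspeed 245.9 kt
Leg 2: heading 276.8°; drift +3.0° → track 279.8°, groundspeed 251.2 kt
Leg 3: heading 111.1°; drift -1.1° → track 110.0°, groundspeed 174.9 kt
Leg 4: heading 184.4°; drift +10.4° → track 194.8°, groundspeed 202.7 kt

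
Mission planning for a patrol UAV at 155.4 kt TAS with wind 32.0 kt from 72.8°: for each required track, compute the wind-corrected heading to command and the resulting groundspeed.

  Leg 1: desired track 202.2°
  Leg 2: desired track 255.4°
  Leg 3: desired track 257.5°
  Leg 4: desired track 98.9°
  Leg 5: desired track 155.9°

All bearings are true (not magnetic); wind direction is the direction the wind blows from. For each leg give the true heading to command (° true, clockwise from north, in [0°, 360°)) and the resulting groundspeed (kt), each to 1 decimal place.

Leg 1: desired track 202.2°; wind correction -9.2° → command heading 193.0°, groundspeed 173.7 kt
Leg 2: desired track 255.4°; wind correction +0.5° → command heading 255.9°, groundspeed 187.4 kt
Leg 3: desired track 257.5°; wind correction +1.0° → command heading 258.5°, groundspeed 187.3 kt
Leg 4: desired track 98.9°; wind correction -5.2° → command heading 93.7°, groundspeed 126.0 kt
Leg 5: desired track 155.9°; wind correction -11.8° → command heading 144.1°, groundspeed 148.3 kt

Leg 1: heading=193.0°, groundspeed=173.7 kt
Leg 2: heading=255.9°, groundspeed=187.4 kt
Leg 3: heading=258.5°, groundspeed=187.3 kt
Leg 4: heading=93.7°, groundspeed=126.0 kt
Leg 5: heading=144.1°, groundspeed=148.3 kt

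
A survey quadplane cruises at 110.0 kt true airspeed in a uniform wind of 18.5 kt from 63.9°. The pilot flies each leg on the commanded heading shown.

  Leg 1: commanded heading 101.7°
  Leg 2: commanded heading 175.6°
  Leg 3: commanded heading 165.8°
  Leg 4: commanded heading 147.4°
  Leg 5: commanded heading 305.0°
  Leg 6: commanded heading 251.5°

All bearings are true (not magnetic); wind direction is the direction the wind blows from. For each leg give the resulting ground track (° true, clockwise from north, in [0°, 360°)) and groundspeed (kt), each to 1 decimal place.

Leg 1: heading 101.7°; drift +6.8° → track 108.5°, groundspeed 96.1 kt
Leg 2: heading 175.6°; drift +8.4° → track 184.0°, groundspeed 118.1 kt
Leg 3: heading 165.8°; drift +9.0° → track 174.8°, groundspeed 115.2 kt
Leg 4: heading 147.4°; drift +9.7° → track 157.1°, groundspeed 109.5 kt
Leg 5: heading 305.0°; drift -7.8° → track 297.2°, groundspeed 120.0 kt
Leg 6: heading 251.5°; drift -1.1° → track 250.4°, groundspeed 128.4 kt

Leg 1: track=108.5°, groundspeed=96.1 kt
Leg 2: track=184.0°, groundspeed=118.1 kt
Leg 3: track=174.8°, groundspeed=115.2 kt
Leg 4: track=157.1°, groundspeed=109.5 kt
Leg 5: track=297.2°, groundspeed=120.0 kt
Leg 6: track=250.4°, groundspeed=128.4 kt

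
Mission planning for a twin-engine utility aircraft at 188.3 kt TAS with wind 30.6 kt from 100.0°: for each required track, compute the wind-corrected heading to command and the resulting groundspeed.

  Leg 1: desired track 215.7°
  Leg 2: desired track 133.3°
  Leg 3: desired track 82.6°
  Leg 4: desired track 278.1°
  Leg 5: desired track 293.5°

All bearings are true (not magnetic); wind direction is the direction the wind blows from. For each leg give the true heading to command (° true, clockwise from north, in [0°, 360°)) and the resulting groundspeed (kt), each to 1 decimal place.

Leg 1: heading=207.3°, groundspeed=199.5 kt
Leg 2: heading=128.2°, groundspeed=162.0 kt
Leg 3: heading=85.4°, groundspeed=158.9 kt
Leg 4: heading=277.8°, groundspeed=218.9 kt
Leg 5: heading=295.7°, groundspeed=217.9 kt

Leg 1: desired track 215.7°; wind correction -8.4° → command heading 207.3°, groundspeed 199.5 kt
Leg 2: desired track 133.3°; wind correction -5.1° → command heading 128.2°, groundspeed 162.0 kt
Leg 3: desired track 82.6°; wind correction +2.8° → command heading 85.4°, groundspeed 158.9 kt
Leg 4: desired track 278.1°; wind correction -0.3° → command heading 277.8°, groundspeed 218.9 kt
Leg 5: desired track 293.5°; wind correction +2.2° → command heading 295.7°, groundspeed 217.9 kt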